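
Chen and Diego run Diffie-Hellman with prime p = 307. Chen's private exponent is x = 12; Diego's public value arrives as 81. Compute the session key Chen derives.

216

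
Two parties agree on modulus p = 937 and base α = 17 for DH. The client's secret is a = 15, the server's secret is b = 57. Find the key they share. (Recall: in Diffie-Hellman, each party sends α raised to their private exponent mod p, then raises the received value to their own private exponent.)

89

The server sends B = α^b mod p = 17^57 mod 937.
17^1 ≡ 17 (mod 937)
17^2 = (17^1)^2 ≡ 17^2 = 289 ≡ 289 (mod 937)
17^4 = (17^2)^2 ≡ 289^2 = 83521 ≡ 128 (mod 937)
17^8 = (17^4)^2 ≡ 128^2 = 16384 ≡ 455 (mod 937)
17^16 = (17^8)^2 ≡ 455^2 = 207025 ≡ 885 (mod 937)
17^32 = (17^16)^2 ≡ 885^2 = 783225 ≡ 830 (mod 937)
17^57 = 17^32 · 17^16 · 17^8 · 17^1 ≡ 830 · 885 · 455 · 17 ≡ 193 (mod 937).
So B = 193. The client then computes K = B^a mod p = 193^15 mod 937.
193^1 ≡ 193 (mod 937)
193^2 = (193^1)^2 ≡ 193^2 = 37249 ≡ 706 (mod 937)
193^4 = (193^2)^2 ≡ 706^2 = 498436 ≡ 889 (mod 937)
193^8 = (193^4)^2 ≡ 889^2 = 790321 ≡ 430 (mod 937)
193^15 = 193^8 · 193^4 · 193^2 · 193^1 ≡ 430 · 889 · 706 · 193 ≡ 89 (mod 937).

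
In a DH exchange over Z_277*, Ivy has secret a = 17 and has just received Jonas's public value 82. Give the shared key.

Shared key K = 82^17 mod 277.
82^1 ≡ 82 (mod 277)
82^2 = (82^1)^2 ≡ 82^2 = 6724 ≡ 76 (mod 277)
82^4 = (82^2)^2 ≡ 76^2 = 5776 ≡ 236 (mod 277)
82^8 = (82^4)^2 ≡ 236^2 = 55696 ≡ 19 (mod 277)
82^16 = (82^8)^2 ≡ 19^2 = 361 ≡ 84 (mod 277)
82^17 = 82^16 · 82^1 ≡ 84 · 82 ≡ 240 (mod 277).

240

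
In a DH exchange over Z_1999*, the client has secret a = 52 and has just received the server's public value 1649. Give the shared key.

1390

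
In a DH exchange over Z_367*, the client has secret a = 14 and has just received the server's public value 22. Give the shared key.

92

Shared key K = 22^14 mod 367.
22^1 ≡ 22 (mod 367)
22^2 = (22^1)^2 ≡ 22^2 = 484 ≡ 117 (mod 367)
22^4 = (22^2)^2 ≡ 117^2 = 13689 ≡ 110 (mod 367)
22^8 = (22^4)^2 ≡ 110^2 = 12100 ≡ 356 (mod 367)
22^14 = 22^8 · 22^4 · 22^2 ≡ 356 · 110 · 117 ≡ 92 (mod 367).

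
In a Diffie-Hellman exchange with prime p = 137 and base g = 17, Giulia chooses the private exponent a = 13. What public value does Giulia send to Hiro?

30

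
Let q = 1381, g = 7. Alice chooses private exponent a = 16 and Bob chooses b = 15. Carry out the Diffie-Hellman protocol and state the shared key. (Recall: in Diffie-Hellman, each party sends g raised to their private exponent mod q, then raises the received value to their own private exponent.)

Bob sends B = g^b mod q = 7^15 mod 1381.
7^1 ≡ 7 (mod 1381)
7^2 = (7^1)^2 ≡ 7^2 = 49 ≡ 49 (mod 1381)
7^4 = (7^2)^2 ≡ 49^2 = 2401 ≡ 1020 (mod 1381)
7^8 = (7^4)^2 ≡ 1020^2 = 1040400 ≡ 507 (mod 1381)
7^15 = 7^8 · 7^4 · 7^2 · 7^1 ≡ 507 · 1020 · 49 · 7 ≡ 618 (mod 1381).
So B = 618. Alice then computes K = B^a mod q = 618^16 mod 1381.
618^1 ≡ 618 (mod 1381)
618^2 = (618^1)^2 ≡ 618^2 = 381924 ≡ 768 (mod 1381)
618^4 = (618^2)^2 ≡ 768^2 = 589824 ≡ 137 (mod 1381)
618^8 = (618^4)^2 ≡ 137^2 = 18769 ≡ 816 (mod 1381)
618^16 = (618^8)^2 ≡ 816^2 = 665856 ≡ 214 (mod 1381)

214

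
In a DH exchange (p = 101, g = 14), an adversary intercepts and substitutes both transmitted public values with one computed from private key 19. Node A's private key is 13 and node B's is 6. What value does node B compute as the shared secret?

Node B receives an adversary's public value M = 14^19 mod 101 instead of the honest one.
14^1 ≡ 14 (mod 101)
14^2 = (14^1)^2 ≡ 14^2 = 196 ≡ 95 (mod 101)
14^4 = (14^2)^2 ≡ 95^2 = 9025 ≡ 36 (mod 101)
14^8 = (14^4)^2 ≡ 36^2 = 1296 ≡ 84 (mod 101)
14^16 = (14^8)^2 ≡ 84^2 = 7056 ≡ 87 (mod 101)
14^19 = 14^16 · 14^2 · 14^1 ≡ 87 · 95 · 14 ≡ 65 (mod 101).
So M = 65. Node B computes K = M^6 mod 101.
65^1 ≡ 65 (mod 101)
65^2 = (65^1)^2 ≡ 65^2 = 4225 ≡ 84 (mod 101)
65^4 = (65^2)^2 ≡ 84^2 = 7056 ≡ 87 (mod 101)
65^6 = 65^4 · 65^2 ≡ 87 · 84 ≡ 36 (mod 101).

36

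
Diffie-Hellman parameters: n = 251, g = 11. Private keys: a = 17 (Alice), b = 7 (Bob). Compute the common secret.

167

Bob sends B = g^b mod n = 11^7 mod 251.
11^1 ≡ 11 (mod 251)
11^2 = (11^1)^2 ≡ 11^2 = 121 ≡ 121 (mod 251)
11^4 = (11^2)^2 ≡ 121^2 = 14641 ≡ 83 (mod 251)
11^7 = 11^4 · 11^2 · 11^1 ≡ 83 · 121 · 11 ≡ 33 (mod 251).
So B = 33. Alice then computes K = B^a mod n = 33^17 mod 251.
33^1 ≡ 33 (mod 251)
33^2 = (33^1)^2 ≡ 33^2 = 1089 ≡ 85 (mod 251)
33^4 = (33^2)^2 ≡ 85^2 = 7225 ≡ 197 (mod 251)
33^8 = (33^4)^2 ≡ 197^2 = 38809 ≡ 155 (mod 251)
33^16 = (33^8)^2 ≡ 155^2 = 24025 ≡ 180 (mod 251)
33^17 = 33^16 · 33^1 ≡ 180 · 33 ≡ 167 (mod 251).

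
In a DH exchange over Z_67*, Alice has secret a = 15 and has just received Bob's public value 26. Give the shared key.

Shared key K = 26^15 mod 67.
26^1 ≡ 26 (mod 67)
26^2 = (26^1)^2 ≡ 26^2 = 676 ≡ 6 (mod 67)
26^4 = (26^2)^2 ≡ 6^2 = 36 ≡ 36 (mod 67)
26^8 = (26^4)^2 ≡ 36^2 = 1296 ≡ 23 (mod 67)
26^15 = 26^8 · 26^4 · 26^2 · 26^1 ≡ 23 · 36 · 6 · 26 ≡ 59 (mod 67).

59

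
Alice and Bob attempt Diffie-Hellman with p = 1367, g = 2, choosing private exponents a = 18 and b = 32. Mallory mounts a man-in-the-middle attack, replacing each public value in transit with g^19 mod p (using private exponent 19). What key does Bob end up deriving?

Bob receives Mallory's public value M = 2^19 mod 1367 instead of the honest one.
2^1 ≡ 2 (mod 1367)
2^2 = (2^1)^2 ≡ 2^2 = 4 ≡ 4 (mod 1367)
2^4 = (2^2)^2 ≡ 4^2 = 16 ≡ 16 (mod 1367)
2^8 = (2^4)^2 ≡ 16^2 = 256 ≡ 256 (mod 1367)
2^16 = (2^8)^2 ≡ 256^2 = 65536 ≡ 1287 (mod 1367)
2^19 = 2^16 · 2^2 · 2^1 ≡ 1287 · 4 · 2 ≡ 727 (mod 1367).
So M = 727. Bob computes K = M^32 mod 1367.
727^1 ≡ 727 (mod 1367)
727^2 = (727^1)^2 ≡ 727^2 = 528529 ≡ 867 (mod 1367)
727^4 = (727^2)^2 ≡ 867^2 = 751689 ≡ 1206 (mod 1367)
727^8 = (727^4)^2 ≡ 1206^2 = 1454436 ≡ 1315 (mod 1367)
727^16 = (727^8)^2 ≡ 1315^2 = 1729225 ≡ 1337 (mod 1367)
727^32 = (727^16)^2 ≡ 1337^2 = 1787569 ≡ 900 (mod 1367)

900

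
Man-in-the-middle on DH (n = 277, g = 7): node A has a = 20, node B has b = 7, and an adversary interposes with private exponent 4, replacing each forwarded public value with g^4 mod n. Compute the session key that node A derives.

85

Node A receives an adversary's public value M = 7^4 mod 277 instead of the honest one.
7^1 ≡ 7 (mod 277)
7^2 = (7^1)^2 ≡ 7^2 = 49 ≡ 49 (mod 277)
7^4 = (7^2)^2 ≡ 49^2 = 2401 ≡ 185 (mod 277)
So M = 185. Node A computes K = M^20 mod 277.
185^1 ≡ 185 (mod 277)
185^2 = (185^1)^2 ≡ 185^2 = 34225 ≡ 154 (mod 277)
185^4 = (185^2)^2 ≡ 154^2 = 23716 ≡ 171 (mod 277)
185^8 = (185^4)^2 ≡ 171^2 = 29241 ≡ 156 (mod 277)
185^16 = (185^8)^2 ≡ 156^2 = 24336 ≡ 237 (mod 277)
185^20 = 185^16 · 185^4 ≡ 237 · 171 ≡ 85 (mod 277).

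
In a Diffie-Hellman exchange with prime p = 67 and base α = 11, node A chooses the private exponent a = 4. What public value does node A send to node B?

35

Public value = 11^4 mod 67.
11^1 ≡ 11 (mod 67)
11^2 = (11^1)^2 ≡ 11^2 = 121 ≡ 54 (mod 67)
11^4 = (11^2)^2 ≡ 54^2 = 2916 ≡ 35 (mod 67)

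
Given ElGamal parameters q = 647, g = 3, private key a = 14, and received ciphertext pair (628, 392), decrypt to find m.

Shared mask s = c₁^a mod q = 628^14 mod 647.
628^1 ≡ 628 (mod 647)
628^2 = (628^1)^2 ≡ 628^2 = 394384 ≡ 361 (mod 647)
628^4 = (628^2)^2 ≡ 361^2 = 130321 ≡ 274 (mod 647)
628^8 = (628^4)^2 ≡ 274^2 = 75076 ≡ 24 (mod 647)
628^14 = 628^8 · 628^4 · 628^2 ≡ 24 · 274 · 361 ≡ 93 (mod 647).
So s = 93; s⁻¹ ≡ 487 (mod 647).
m = c₂ · s⁻¹ mod 647 = 392 · 487 mod 647 = 39.

39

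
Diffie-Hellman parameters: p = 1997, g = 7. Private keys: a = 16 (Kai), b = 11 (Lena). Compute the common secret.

Lena sends B = g^b mod p = 7^11 mod 1997.
7^1 ≡ 7 (mod 1997)
7^2 = (7^1)^2 ≡ 7^2 = 49 ≡ 49 (mod 1997)
7^4 = (7^2)^2 ≡ 49^2 = 2401 ≡ 404 (mod 1997)
7^8 = (7^4)^2 ≡ 404^2 = 163216 ≡ 1459 (mod 1997)
7^11 = 7^8 · 7^2 · 7^1 ≡ 1459 · 49 · 7 ≡ 1187 (mod 1997).
So B = 1187. Kai then computes K = B^a mod p = 1187^16 mod 1997.
1187^1 ≡ 1187 (mod 1997)
1187^2 = (1187^1)^2 ≡ 1187^2 = 1408969 ≡ 1084 (mod 1997)
1187^4 = (1187^2)^2 ≡ 1084^2 = 1175056 ≡ 820 (mod 1997)
1187^8 = (1187^4)^2 ≡ 820^2 = 672400 ≡ 1408 (mod 1997)
1187^16 = (1187^8)^2 ≡ 1408^2 = 1982464 ≡ 1440 (mod 1997)

1440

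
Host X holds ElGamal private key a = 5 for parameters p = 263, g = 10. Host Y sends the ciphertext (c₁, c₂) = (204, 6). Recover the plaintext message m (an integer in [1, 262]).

Shared mask s = c₁^a mod p = 204^5 mod 263.
204^1 ≡ 204 (mod 263)
204^2 = (204^1)^2 ≡ 204^2 = 41616 ≡ 62 (mod 263)
204^4 = (204^2)^2 ≡ 62^2 = 3844 ≡ 162 (mod 263)
204^5 = 204^4 · 204^1 ≡ 162 · 204 ≡ 173 (mod 263).
So s = 173; s⁻¹ ≡ 225 (mod 263).
m = c₂ · s⁻¹ mod 263 = 6 · 225 mod 263 = 35.

35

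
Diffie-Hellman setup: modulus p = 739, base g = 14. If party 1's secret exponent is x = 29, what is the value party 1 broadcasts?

Public value = 14^{29} \pmod{739}.
14^1 ≡ 14 (mod 739)
14^2 = (14^1)^2 ≡ 14^2 = 196 ≡ 196 (mod 739)
14^4 = (14^2)^2 ≡ 196^2 = 38416 ≡ 727 (mod 739)
14^8 = (14^4)^2 ≡ 727^2 = 528529 ≡ 144 (mod 739)
14^16 = (14^8)^2 ≡ 144^2 = 20736 ≡ 44 (mod 739)
14^29 = 14^16 · 14^8 · 14^4 · 14^1 ≡ 44 · 144 · 727 · 14 ≡ 451 (mod 739).

451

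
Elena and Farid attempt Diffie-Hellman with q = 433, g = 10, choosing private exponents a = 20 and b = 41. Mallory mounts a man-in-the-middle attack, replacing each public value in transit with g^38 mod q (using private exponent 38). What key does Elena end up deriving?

Elena receives Mallory's public value M = 10^38 mod 433 instead of the honest one.
10^1 ≡ 10 (mod 433)
10^2 = (10^1)^2 ≡ 10^2 = 100 ≡ 100 (mod 433)
10^4 = (10^2)^2 ≡ 100^2 = 10000 ≡ 41 (mod 433)
10^8 = (10^4)^2 ≡ 41^2 = 1681 ≡ 382 (mod 433)
10^16 = (10^8)^2 ≡ 382^2 = 145924 ≡ 3 (mod 433)
10^32 = (10^16)^2 ≡ 3^2 = 9 ≡ 9 (mod 433)
10^38 = 10^32 · 10^4 · 10^2 ≡ 9 · 41 · 100 ≡ 95 (mod 433).
So M = 95. Elena computes K = M^20 mod 433.
95^1 ≡ 95 (mod 433)
95^2 = (95^1)^2 ≡ 95^2 = 9025 ≡ 365 (mod 433)
95^4 = (95^2)^2 ≡ 365^2 = 133225 ≡ 294 (mod 433)
95^8 = (95^4)^2 ≡ 294^2 = 86436 ≡ 269 (mod 433)
95^16 = (95^8)^2 ≡ 269^2 = 72361 ≡ 50 (mod 433)
95^20 = 95^16 · 95^4 ≡ 50 · 294 ≡ 411 (mod 433).

411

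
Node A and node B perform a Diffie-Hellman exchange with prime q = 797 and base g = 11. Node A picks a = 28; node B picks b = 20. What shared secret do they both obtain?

Node B sends B = g^b mod q = 11^20 mod 797.
11^1 ≡ 11 (mod 797)
11^2 = (11^1)^2 ≡ 11^2 = 121 ≡ 121 (mod 797)
11^4 = (11^2)^2 ≡ 121^2 = 14641 ≡ 295 (mod 797)
11^8 = (11^4)^2 ≡ 295^2 = 87025 ≡ 152 (mod 797)
11^16 = (11^8)^2 ≡ 152^2 = 23104 ≡ 788 (mod 797)
11^20 = 11^16 · 11^4 ≡ 788 · 295 ≡ 533 (mod 797).
So B = 533. Node A then computes K = B^a mod q = 533^28 mod 797.
533^1 ≡ 533 (mod 797)
533^2 = (533^1)^2 ≡ 533^2 = 284089 ≡ 357 (mod 797)
533^4 = (533^2)^2 ≡ 357^2 = 127449 ≡ 726 (mod 797)
533^8 = (533^4)^2 ≡ 726^2 = 527076 ≡ 259 (mod 797)
533^16 = (533^8)^2 ≡ 259^2 = 67081 ≡ 133 (mod 797)
533^28 = 533^16 · 533^8 · 533^4 ≡ 133 · 259 · 726 ≡ 256 (mod 797).

256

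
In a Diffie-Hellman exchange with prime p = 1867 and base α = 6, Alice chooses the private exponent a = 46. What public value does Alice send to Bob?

515

Public value = 6^46 mod 1867.
6^1 ≡ 6 (mod 1867)
6^2 = (6^1)^2 ≡ 6^2 = 36 ≡ 36 (mod 1867)
6^4 = (6^2)^2 ≡ 36^2 = 1296 ≡ 1296 (mod 1867)
6^8 = (6^4)^2 ≡ 1296^2 = 1679616 ≡ 1183 (mod 1867)
6^16 = (6^8)^2 ≡ 1183^2 = 1399489 ≡ 1106 (mod 1867)
6^32 = (6^16)^2 ≡ 1106^2 = 1223236 ≡ 351 (mod 1867)
6^46 = 6^32 · 6^8 · 6^4 · 6^2 ≡ 351 · 1183 · 1296 · 36 ≡ 515 (mod 1867).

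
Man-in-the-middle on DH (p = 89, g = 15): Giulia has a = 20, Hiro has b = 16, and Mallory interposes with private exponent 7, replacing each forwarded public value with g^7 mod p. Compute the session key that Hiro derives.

4

Hiro receives Mallory's public value M = 15^7 mod 89 instead of the honest one.
15^1 ≡ 15 (mod 89)
15^2 = (15^1)^2 ≡ 15^2 = 225 ≡ 47 (mod 89)
15^4 = (15^2)^2 ≡ 47^2 = 2209 ≡ 73 (mod 89)
15^7 = 15^4 · 15^2 · 15^1 ≡ 73 · 47 · 15 ≡ 23 (mod 89).
So M = 23. Hiro computes K = M^16 mod 89.
23^1 ≡ 23 (mod 89)
23^2 = (23^1)^2 ≡ 23^2 = 529 ≡ 84 (mod 89)
23^4 = (23^2)^2 ≡ 84^2 = 7056 ≡ 25 (mod 89)
23^8 = (23^4)^2 ≡ 25^2 = 625 ≡ 2 (mod 89)
23^16 = (23^8)^2 ≡ 2^2 = 4 ≡ 4 (mod 89)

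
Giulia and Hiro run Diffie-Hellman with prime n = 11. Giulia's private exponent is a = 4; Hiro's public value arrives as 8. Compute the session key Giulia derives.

Shared key K = 8^4 mod 11.
8^1 ≡ 8 (mod 11)
8^2 = (8^1)^2 ≡ 8^2 = 64 ≡ 9 (mod 11)
8^4 = (8^2)^2 ≡ 9^2 = 81 ≡ 4 (mod 11)

4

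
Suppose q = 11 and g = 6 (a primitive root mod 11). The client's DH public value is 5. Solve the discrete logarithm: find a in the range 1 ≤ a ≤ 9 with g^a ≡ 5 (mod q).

6

Try successive powers of 6 modulo 11:
6^1 ≡ 6
6^2 ≡ 3
6^3 ≡ 7
6^4 ≡ 9
6^5 ≡ 10
6^6 ≡ 5
Found: a = 6.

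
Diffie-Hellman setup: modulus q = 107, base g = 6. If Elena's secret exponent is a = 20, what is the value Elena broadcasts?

57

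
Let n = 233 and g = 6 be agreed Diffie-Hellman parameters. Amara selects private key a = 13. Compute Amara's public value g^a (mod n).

176

Public value = 6^13 (mod 233).
6^1 ≡ 6 (mod 233)
6^2 = (6^1)^2 ≡ 6^2 = 36 ≡ 36 (mod 233)
6^4 = (6^2)^2 ≡ 36^2 = 1296 ≡ 131 (mod 233)
6^8 = (6^4)^2 ≡ 131^2 = 17161 ≡ 152 (mod 233)
6^13 = 6^8 · 6^4 · 6^1 ≡ 152 · 131 · 6 ≡ 176 (mod 233).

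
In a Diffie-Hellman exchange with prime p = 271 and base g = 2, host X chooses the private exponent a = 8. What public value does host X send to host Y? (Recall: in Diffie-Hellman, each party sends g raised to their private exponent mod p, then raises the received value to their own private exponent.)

256

Public value = 2^8 mod 271.
2^1 ≡ 2 (mod 271)
2^2 = (2^1)^2 ≡ 2^2 = 4 ≡ 4 (mod 271)
2^4 = (2^2)^2 ≡ 4^2 = 16 ≡ 16 (mod 271)
2^8 = (2^4)^2 ≡ 16^2 = 256 ≡ 256 (mod 271)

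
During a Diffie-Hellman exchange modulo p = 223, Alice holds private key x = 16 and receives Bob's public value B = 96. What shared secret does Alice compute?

199

Shared key K = 96^16 mod 223.
96^1 ≡ 96 (mod 223)
96^2 = (96^1)^2 ≡ 96^2 = 9216 ≡ 73 (mod 223)
96^4 = (96^2)^2 ≡ 73^2 = 5329 ≡ 200 (mod 223)
96^8 = (96^4)^2 ≡ 200^2 = 40000 ≡ 83 (mod 223)
96^16 = (96^8)^2 ≡ 83^2 = 6889 ≡ 199 (mod 223)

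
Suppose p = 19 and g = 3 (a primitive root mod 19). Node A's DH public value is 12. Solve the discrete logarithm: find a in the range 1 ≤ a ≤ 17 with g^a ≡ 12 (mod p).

15

Try successive powers of 3 modulo 19:
3^1 ≡ 3
3^2 ≡ 9
3^3 ≡ 8
3^4 ≡ 5
3^5 ≡ 15
3^6 ≡ 7
3^7 ≡ 2
3^8 ≡ 6
3^9 ≡ 18
3^10 ≡ 16
3^11 ≡ 10
3^12 ≡ 11
3^13 ≡ 14
3^14 ≡ 4
3^15 ≡ 12
Found: a = 15.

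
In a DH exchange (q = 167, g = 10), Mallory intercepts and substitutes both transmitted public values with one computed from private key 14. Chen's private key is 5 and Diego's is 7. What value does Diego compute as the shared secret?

32

Diego receives Mallory's public value M = 10^14 mod 167 instead of the honest one.
10^1 ≡ 10 (mod 167)
10^2 = (10^1)^2 ≡ 10^2 = 100 ≡ 100 (mod 167)
10^4 = (10^2)^2 ≡ 100^2 = 10000 ≡ 147 (mod 167)
10^8 = (10^4)^2 ≡ 147^2 = 21609 ≡ 66 (mod 167)
10^14 = 10^8 · 10^4 · 10^2 ≡ 66 · 147 · 100 ≡ 97 (mod 167).
So M = 97. Diego computes K = M^7 mod 167.
97^1 ≡ 97 (mod 167)
97^2 = (97^1)^2 ≡ 97^2 = 9409 ≡ 57 (mod 167)
97^4 = (97^2)^2 ≡ 57^2 = 3249 ≡ 76 (mod 167)
97^7 = 97^4 · 97^2 · 97^1 ≡ 76 · 57 · 97 ≡ 32 (mod 167).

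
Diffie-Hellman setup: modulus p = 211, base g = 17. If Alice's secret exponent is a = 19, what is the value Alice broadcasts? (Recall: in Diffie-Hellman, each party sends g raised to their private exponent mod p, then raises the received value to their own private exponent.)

2

Public value = 17^19 mod 211.
17^1 ≡ 17 (mod 211)
17^2 = (17^1)^2 ≡ 17^2 = 289 ≡ 78 (mod 211)
17^4 = (17^2)^2 ≡ 78^2 = 6084 ≡ 176 (mod 211)
17^8 = (17^4)^2 ≡ 176^2 = 30976 ≡ 170 (mod 211)
17^16 = (17^8)^2 ≡ 170^2 = 28900 ≡ 204 (mod 211)
17^19 = 17^16 · 17^2 · 17^1 ≡ 204 · 78 · 17 ≡ 2 (mod 211).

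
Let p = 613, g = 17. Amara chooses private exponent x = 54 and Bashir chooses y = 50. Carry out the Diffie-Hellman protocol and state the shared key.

197

Amara sends A = g^x mod p = 17^54 mod 613.
17^1 ≡ 17 (mod 613)
17^2 = (17^1)^2 ≡ 17^2 = 289 ≡ 289 (mod 613)
17^4 = (17^2)^2 ≡ 289^2 = 83521 ≡ 153 (mod 613)
17^8 = (17^4)^2 ≡ 153^2 = 23409 ≡ 115 (mod 613)
17^16 = (17^8)^2 ≡ 115^2 = 13225 ≡ 352 (mod 613)
17^32 = (17^16)^2 ≡ 352^2 = 123904 ≡ 78 (mod 613)
17^54 = 17^32 · 17^16 · 17^4 · 17^2 ≡ 78 · 352 · 153 · 289 ≡ 585 (mod 613).
So A = 585. Bashir then computes K = A^y mod p = 585^50 mod 613.
585^1 ≡ 585 (mod 613)
585^2 = (585^1)^2 ≡ 585^2 = 342225 ≡ 171 (mod 613)
585^4 = (585^2)^2 ≡ 171^2 = 29241 ≡ 430 (mod 613)
585^8 = (585^4)^2 ≡ 430^2 = 184900 ≡ 387 (mod 613)
585^16 = (585^8)^2 ≡ 387^2 = 149769 ≡ 197 (mod 613)
585^32 = (585^16)^2 ≡ 197^2 = 38809 ≡ 190 (mod 613)
585^50 = 585^32 · 585^16 · 585^2 ≡ 190 · 197 · 171 ≡ 197 (mod 613).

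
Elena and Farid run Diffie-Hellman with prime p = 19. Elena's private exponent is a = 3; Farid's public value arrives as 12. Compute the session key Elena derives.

Shared key K = 12^3 mod 19.
12^1 ≡ 12 (mod 19)
12^2 = (12^1)^2 ≡ 12^2 = 144 ≡ 11 (mod 19)
12^3 = 12^2 · 12^1 ≡ 11 · 12 ≡ 18 (mod 19).

18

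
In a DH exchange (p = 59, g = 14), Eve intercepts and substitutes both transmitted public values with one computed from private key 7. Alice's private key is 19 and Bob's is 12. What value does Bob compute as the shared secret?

Bob receives Eve's public value M = 14^7 mod 59 instead of the honest one.
14^1 ≡ 14 (mod 59)
14^2 = (14^1)^2 ≡ 14^2 = 196 ≡ 19 (mod 59)
14^4 = (14^2)^2 ≡ 19^2 = 361 ≡ 7 (mod 59)
14^7 = 14^4 · 14^2 · 14^1 ≡ 7 · 19 · 14 ≡ 33 (mod 59).
So M = 33. Bob computes K = M^12 mod 59.
33^1 ≡ 33 (mod 59)
33^2 = (33^1)^2 ≡ 33^2 = 1089 ≡ 27 (mod 59)
33^4 = (33^2)^2 ≡ 27^2 = 729 ≡ 21 (mod 59)
33^8 = (33^4)^2 ≡ 21^2 = 441 ≡ 28 (mod 59)
33^12 = 33^8 · 33^4 ≡ 28 · 21 ≡ 57 (mod 59).

57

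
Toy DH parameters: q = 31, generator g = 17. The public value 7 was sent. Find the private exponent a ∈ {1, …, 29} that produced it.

Try successive powers of 17 modulo 31:
17^1 ≡ 17
17^2 ≡ 10
17^3 ≡ 15
17^4 ≡ 7
Found: a = 4.

4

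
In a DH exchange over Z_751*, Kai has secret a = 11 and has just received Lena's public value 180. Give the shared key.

Shared key K = 180^11 mod 751.
180^1 ≡ 180 (mod 751)
180^2 = (180^1)^2 ≡ 180^2 = 32400 ≡ 107 (mod 751)
180^4 = (180^2)^2 ≡ 107^2 = 11449 ≡ 184 (mod 751)
180^8 = (180^4)^2 ≡ 184^2 = 33856 ≡ 61 (mod 751)
180^11 = 180^8 · 180^2 · 180^1 ≡ 61 · 107 · 180 ≡ 296 (mod 751).

296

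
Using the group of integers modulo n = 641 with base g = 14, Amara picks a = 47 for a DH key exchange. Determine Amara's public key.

Public value = 14^{47} \pmod{641}.
14^1 ≡ 14 (mod 641)
14^2 = (14^1)^2 ≡ 14^2 = 196 ≡ 196 (mod 641)
14^4 = (14^2)^2 ≡ 196^2 = 38416 ≡ 597 (mod 641)
14^8 = (14^4)^2 ≡ 597^2 = 356409 ≡ 13 (mod 641)
14^16 = (14^8)^2 ≡ 13^2 = 169 ≡ 169 (mod 641)
14^32 = (14^16)^2 ≡ 169^2 = 28561 ≡ 357 (mod 641)
14^47 = 14^32 · 14^8 · 14^4 · 14^2 · 14^1 ≡ 357 · 13 · 597 · 196 · 14 ≡ 143 (mod 641).

143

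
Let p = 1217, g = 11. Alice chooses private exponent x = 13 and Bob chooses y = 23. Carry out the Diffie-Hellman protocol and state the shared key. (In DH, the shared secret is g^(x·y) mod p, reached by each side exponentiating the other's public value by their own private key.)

Bob sends B = g^y mod p = 11^23 mod 1217.
11^1 ≡ 11 (mod 1217)
11^2 = (11^1)^2 ≡ 11^2 = 121 ≡ 121 (mod 1217)
11^4 = (11^2)^2 ≡ 121^2 = 14641 ≡ 37 (mod 1217)
11^8 = (11^4)^2 ≡ 37^2 = 1369 ≡ 152 (mod 1217)
11^16 = (11^8)^2 ≡ 152^2 = 23104 ≡ 1198 (mod 1217)
11^23 = 11^16 · 11^4 · 11^2 · 11^1 ≡ 1198 · 37 · 121 · 11 ≡ 180 (mod 1217).
So B = 180. Alice then computes K = B^x mod p = 180^13 mod 1217.
180^1 ≡ 180 (mod 1217)
180^2 = (180^1)^2 ≡ 180^2 = 32400 ≡ 758 (mod 1217)
180^4 = (180^2)^2 ≡ 758^2 = 574564 ≡ 140 (mod 1217)
180^8 = (180^4)^2 ≡ 140^2 = 19600 ≡ 128 (mod 1217)
180^13 = 180^8 · 180^4 · 180^1 ≡ 128 · 140 · 180 ≡ 550 (mod 1217).

550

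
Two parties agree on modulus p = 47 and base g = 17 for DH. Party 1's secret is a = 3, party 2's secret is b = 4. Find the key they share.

8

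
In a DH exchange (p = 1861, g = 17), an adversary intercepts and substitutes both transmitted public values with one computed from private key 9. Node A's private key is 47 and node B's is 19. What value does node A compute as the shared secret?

1727

Node A receives an adversary's public value M = 17^9 mod 1861 instead of the honest one.
17^1 ≡ 17 (mod 1861)
17^2 = (17^1)^2 ≡ 17^2 = 289 ≡ 289 (mod 1861)
17^4 = (17^2)^2 ≡ 289^2 = 83521 ≡ 1637 (mod 1861)
17^8 = (17^4)^2 ≡ 1637^2 = 2679769 ≡ 1790 (mod 1861)
17^9 = 17^8 · 17^1 ≡ 1790 · 17 ≡ 654 (mod 1861).
So M = 654. Node A computes K = M^47 mod 1861.
654^1 ≡ 654 (mod 1861)
654^2 = (654^1)^2 ≡ 654^2 = 427716 ≡ 1547 (mod 1861)
654^4 = (654^2)^2 ≡ 1547^2 = 2393209 ≡ 1824 (mod 1861)
654^8 = (654^4)^2 ≡ 1824^2 = 3326976 ≡ 1369 (mod 1861)
654^16 = (654^8)^2 ≡ 1369^2 = 1874161 ≡ 134 (mod 1861)
654^32 = (654^16)^2 ≡ 134^2 = 17956 ≡ 1207 (mod 1861)
654^47 = 654^32 · 654^8 · 654^4 · 654^2 · 654^1 ≡ 1207 · 1369 · 1824 · 1547 · 654 ≡ 1727 (mod 1861).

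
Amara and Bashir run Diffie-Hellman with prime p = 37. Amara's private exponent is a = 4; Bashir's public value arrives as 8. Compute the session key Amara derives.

Shared key K = 8^4 mod 37.
8^1 ≡ 8 (mod 37)
8^2 = (8^1)^2 ≡ 8^2 = 64 ≡ 27 (mod 37)
8^4 = (8^2)^2 ≡ 27^2 = 729 ≡ 26 (mod 37)

26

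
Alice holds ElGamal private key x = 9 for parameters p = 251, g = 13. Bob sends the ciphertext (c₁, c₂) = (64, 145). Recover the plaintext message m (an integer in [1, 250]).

213

Shared mask s = c₁^x mod p = 64^9 mod 251.
64^1 ≡ 64 (mod 251)
64^2 = (64^1)^2 ≡ 64^2 = 4096 ≡ 80 (mod 251)
64^4 = (64^2)^2 ≡ 80^2 = 6400 ≡ 125 (mod 251)
64^8 = (64^4)^2 ≡ 125^2 = 15625 ≡ 63 (mod 251)
64^9 = 64^8 · 64^1 ≡ 63 · 64 ≡ 16 (mod 251).
So s = 16; s⁻¹ ≡ 204 (mod 251).
m = c₂ · s⁻¹ mod 251 = 145 · 204 mod 251 = 213.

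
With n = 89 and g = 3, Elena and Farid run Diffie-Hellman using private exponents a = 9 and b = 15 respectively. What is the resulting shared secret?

62

Farid sends B = g^b mod n = 3^15 mod 89.
3^1 ≡ 3 (mod 89)
3^2 = (3^1)^2 ≡ 3^2 = 9 ≡ 9 (mod 89)
3^4 = (3^2)^2 ≡ 9^2 = 81 ≡ 81 (mod 89)
3^8 = (3^4)^2 ≡ 81^2 = 6561 ≡ 64 (mod 89)
3^15 = 3^8 · 3^4 · 3^2 · 3^1 ≡ 64 · 81 · 9 · 3 ≡ 60 (mod 89).
So B = 60. Elena then computes K = B^a mod n = 60^9 mod 89.
60^1 ≡ 60 (mod 89)
60^2 = (60^1)^2 ≡ 60^2 = 3600 ≡ 40 (mod 89)
60^4 = (60^2)^2 ≡ 40^2 = 1600 ≡ 87 (mod 89)
60^8 = (60^4)^2 ≡ 87^2 = 7569 ≡ 4 (mod 89)
60^9 = 60^8 · 60^1 ≡ 4 · 60 ≡ 62 (mod 89).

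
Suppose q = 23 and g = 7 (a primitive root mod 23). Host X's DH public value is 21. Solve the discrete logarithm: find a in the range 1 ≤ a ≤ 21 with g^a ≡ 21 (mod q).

3

Try successive powers of 7 modulo 23:
7^1 ≡ 7
7^2 ≡ 3
7^3 ≡ 21
Found: a = 3.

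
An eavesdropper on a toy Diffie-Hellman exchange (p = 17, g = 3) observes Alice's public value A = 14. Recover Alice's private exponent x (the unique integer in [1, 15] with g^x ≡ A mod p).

Try successive powers of 3 modulo 17:
3^1 ≡ 3
3^2 ≡ 9
3^3 ≡ 10
3^4 ≡ 13
3^5 ≡ 5
3^6 ≡ 15
3^7 ≡ 11
3^8 ≡ 16
3^9 ≡ 14
Found: x = 9.

9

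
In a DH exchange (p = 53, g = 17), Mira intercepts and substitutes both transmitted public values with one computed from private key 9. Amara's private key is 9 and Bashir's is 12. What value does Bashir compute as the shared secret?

46

Bashir receives Mira's public value M = 17^9 mod 53 instead of the honest one.
17^1 ≡ 17 (mod 53)
17^2 = (17^1)^2 ≡ 17^2 = 289 ≡ 24 (mod 53)
17^4 = (17^2)^2 ≡ 24^2 = 576 ≡ 46 (mod 53)
17^8 = (17^4)^2 ≡ 46^2 = 2116 ≡ 49 (mod 53)
17^9 = 17^8 · 17^1 ≡ 49 · 17 ≡ 38 (mod 53).
So M = 38. Bashir computes K = M^12 mod 53.
38^1 ≡ 38 (mod 53)
38^2 = (38^1)^2 ≡ 38^2 = 1444 ≡ 13 (mod 53)
38^4 = (38^2)^2 ≡ 13^2 = 169 ≡ 10 (mod 53)
38^8 = (38^4)^2 ≡ 10^2 = 100 ≡ 47 (mod 53)
38^12 = 38^8 · 38^4 ≡ 47 · 10 ≡ 46 (mod 53).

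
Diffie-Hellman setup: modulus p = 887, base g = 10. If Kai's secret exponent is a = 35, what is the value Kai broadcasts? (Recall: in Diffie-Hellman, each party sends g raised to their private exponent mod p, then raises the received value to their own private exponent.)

542

Public value = 10^35 mod 887.
10^1 ≡ 10 (mod 887)
10^2 = (10^1)^2 ≡ 10^2 = 100 ≡ 100 (mod 887)
10^4 = (10^2)^2 ≡ 100^2 = 10000 ≡ 243 (mod 887)
10^8 = (10^4)^2 ≡ 243^2 = 59049 ≡ 507 (mod 887)
10^16 = (10^8)^2 ≡ 507^2 = 257049 ≡ 706 (mod 887)
10^32 = (10^16)^2 ≡ 706^2 = 498436 ≡ 829 (mod 887)
10^35 = 10^32 · 10^2 · 10^1 ≡ 829 · 100 · 10 ≡ 542 (mod 887).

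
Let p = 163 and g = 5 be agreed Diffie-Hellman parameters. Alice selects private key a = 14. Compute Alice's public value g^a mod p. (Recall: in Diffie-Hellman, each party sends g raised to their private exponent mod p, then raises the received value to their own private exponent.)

22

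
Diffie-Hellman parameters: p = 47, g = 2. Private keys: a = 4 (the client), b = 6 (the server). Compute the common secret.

The client sends A = g^a mod p = 2^4 mod 47.
2^1 ≡ 2 (mod 47)
2^2 = (2^1)^2 ≡ 2^2 = 4 ≡ 4 (mod 47)
2^4 = (2^2)^2 ≡ 4^2 = 16 ≡ 16 (mod 47)
So A = 16. The server then computes K = A^b mod p = 16^6 mod 47.
16^1 ≡ 16 (mod 47)
16^2 = (16^1)^2 ≡ 16^2 = 256 ≡ 21 (mod 47)
16^4 = (16^2)^2 ≡ 21^2 = 441 ≡ 18 (mod 47)
16^6 = 16^4 · 16^2 ≡ 18 · 21 ≡ 2 (mod 47).

2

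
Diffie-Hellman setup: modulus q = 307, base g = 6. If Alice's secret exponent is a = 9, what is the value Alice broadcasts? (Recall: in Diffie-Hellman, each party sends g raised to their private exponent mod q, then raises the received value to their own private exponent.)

114

Public value = 6^9 mod 307.
6^1 ≡ 6 (mod 307)
6^2 = (6^1)^2 ≡ 6^2 = 36 ≡ 36 (mod 307)
6^4 = (6^2)^2 ≡ 36^2 = 1296 ≡ 68 (mod 307)
6^8 = (6^4)^2 ≡ 68^2 = 4624 ≡ 19 (mod 307)
6^9 = 6^8 · 6^1 ≡ 19 · 6 ≡ 114 (mod 307).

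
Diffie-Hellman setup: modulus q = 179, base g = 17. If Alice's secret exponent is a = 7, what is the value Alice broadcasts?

147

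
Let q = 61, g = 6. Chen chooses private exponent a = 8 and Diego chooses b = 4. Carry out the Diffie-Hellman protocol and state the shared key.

Diego sends B = g^b mod q = 6^4 mod 61.
6^1 ≡ 6 (mod 61)
6^2 = (6^1)^2 ≡ 6^2 = 36 ≡ 36 (mod 61)
6^4 = (6^2)^2 ≡ 36^2 = 1296 ≡ 15 (mod 61)
So B = 15. Chen then computes K = B^a mod q = 15^8 mod 61.
15^1 ≡ 15 (mod 61)
15^2 = (15^1)^2 ≡ 15^2 = 225 ≡ 42 (mod 61)
15^4 = (15^2)^2 ≡ 42^2 = 1764 ≡ 56 (mod 61)
15^8 = (15^4)^2 ≡ 56^2 = 3136 ≡ 25 (mod 61)

25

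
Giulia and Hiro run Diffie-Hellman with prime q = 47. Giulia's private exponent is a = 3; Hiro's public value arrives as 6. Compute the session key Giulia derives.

28

Shared key K = 6^3 mod 47.
6^1 ≡ 6 (mod 47)
6^2 = (6^1)^2 ≡ 6^2 = 36 ≡ 36 (mod 47)
6^3 = 6^2 · 6^1 ≡ 36 · 6 ≡ 28 (mod 47).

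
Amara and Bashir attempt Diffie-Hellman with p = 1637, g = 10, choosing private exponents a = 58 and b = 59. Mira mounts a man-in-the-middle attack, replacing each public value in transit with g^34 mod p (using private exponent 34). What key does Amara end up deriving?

Amara receives Mira's public value M = 10^34 mod 1637 instead of the honest one.
10^1 ≡ 10 (mod 1637)
10^2 = (10^1)^2 ≡ 10^2 = 100 ≡ 100 (mod 1637)
10^4 = (10^2)^2 ≡ 100^2 = 10000 ≡ 178 (mod 1637)
10^8 = (10^4)^2 ≡ 178^2 = 31684 ≡ 581 (mod 1637)
10^16 = (10^8)^2 ≡ 581^2 = 337561 ≡ 339 (mod 1637)
10^32 = (10^16)^2 ≡ 339^2 = 114921 ≡ 331 (mod 1637)
10^34 = 10^32 · 10^2 ≡ 331 · 100 ≡ 360 (mod 1637).
So M = 360. Amara computes K = M^58 mod 1637.
360^1 ≡ 360 (mod 1637)
360^2 = (360^1)^2 ≡ 360^2 = 129600 ≡ 277 (mod 1637)
360^4 = (360^2)^2 ≡ 277^2 = 76729 ≡ 1427 (mod 1637)
360^8 = (360^4)^2 ≡ 1427^2 = 2036329 ≡ 1538 (mod 1637)
360^16 = (360^8)^2 ≡ 1538^2 = 2365444 ≡ 1616 (mod 1637)
360^32 = (360^16)^2 ≡ 1616^2 = 2611456 ≡ 441 (mod 1637)
360^58 = 360^32 · 360^16 · 360^8 · 360^2 ≡ 441 · 1616 · 1538 · 277 ≡ 223 (mod 1637).

223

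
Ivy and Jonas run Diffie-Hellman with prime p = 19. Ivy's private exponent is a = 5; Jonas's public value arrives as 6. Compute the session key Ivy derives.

5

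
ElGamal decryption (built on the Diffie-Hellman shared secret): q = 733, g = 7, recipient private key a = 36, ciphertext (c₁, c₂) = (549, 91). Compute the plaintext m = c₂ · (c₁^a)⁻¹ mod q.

302

Shared mask s = c₁^a mod q = 549^36 mod 733.
549^1 ≡ 549 (mod 733)
549^2 = (549^1)^2 ≡ 549^2 = 301401 ≡ 138 (mod 733)
549^4 = (549^2)^2 ≡ 138^2 = 19044 ≡ 719 (mod 733)
549^8 = (549^4)^2 ≡ 719^2 = 516961 ≡ 196 (mod 733)
549^16 = (549^8)^2 ≡ 196^2 = 38416 ≡ 300 (mod 733)
549^32 = (549^16)^2 ≡ 300^2 = 90000 ≡ 574 (mod 733)
549^36 = 549^32 · 549^4 ≡ 574 · 719 ≡ 27 (mod 733).
So s = 27; s⁻¹ ≡ 543 (mod 733).
m = c₂ · s⁻¹ mod 733 = 91 · 543 mod 733 = 302.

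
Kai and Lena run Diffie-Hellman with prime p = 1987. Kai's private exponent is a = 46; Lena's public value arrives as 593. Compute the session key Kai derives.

Shared key K = 593^46 mod 1987.
593^1 ≡ 593 (mod 1987)
593^2 = (593^1)^2 ≡ 593^2 = 351649 ≡ 1937 (mod 1987)
593^4 = (593^2)^2 ≡ 1937^2 = 3751969 ≡ 513 (mod 1987)
593^8 = (593^4)^2 ≡ 513^2 = 263169 ≡ 885 (mod 1987)
593^16 = (593^8)^2 ≡ 885^2 = 783225 ≡ 347 (mod 1987)
593^32 = (593^16)^2 ≡ 347^2 = 120409 ≡ 1189 (mod 1987)
593^46 = 593^32 · 593^8 · 593^4 · 593^2 ≡ 1189 · 885 · 513 · 1937 ≡ 54 (mod 1987).

54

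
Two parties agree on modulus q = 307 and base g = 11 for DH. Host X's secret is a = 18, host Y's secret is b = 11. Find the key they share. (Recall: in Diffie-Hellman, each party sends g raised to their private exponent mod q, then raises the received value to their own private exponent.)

115

Host Y sends B = g^b mod q = 11^11 mod 307.
11^1 ≡ 11 (mod 307)
11^2 = (11^1)^2 ≡ 11^2 = 121 ≡ 121 (mod 307)
11^4 = (11^2)^2 ≡ 121^2 = 14641 ≡ 212 (mod 307)
11^8 = (11^4)^2 ≡ 212^2 = 44944 ≡ 122 (mod 307)
11^11 = 11^8 · 11^2 · 11^1 ≡ 122 · 121 · 11 ≡ 286 (mod 307).
So B = 286. Host X then computes K = B^a mod q = 286^18 mod 307.
286^1 ≡ 286 (mod 307)
286^2 = (286^1)^2 ≡ 286^2 = 81796 ≡ 134 (mod 307)
286^4 = (286^2)^2 ≡ 134^2 = 17956 ≡ 150 (mod 307)
286^8 = (286^4)^2 ≡ 150^2 = 22500 ≡ 89 (mod 307)
286^16 = (286^8)^2 ≡ 89^2 = 7921 ≡ 246 (mod 307)
286^18 = 286^16 · 286^2 ≡ 246 · 134 ≡ 115 (mod 307).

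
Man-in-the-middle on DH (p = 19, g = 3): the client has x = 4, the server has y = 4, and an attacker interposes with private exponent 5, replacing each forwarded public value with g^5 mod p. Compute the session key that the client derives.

9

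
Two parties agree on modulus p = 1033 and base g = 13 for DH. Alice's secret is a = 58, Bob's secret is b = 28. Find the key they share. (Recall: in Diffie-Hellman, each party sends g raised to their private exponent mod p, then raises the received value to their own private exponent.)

868

Bob sends B = g^b mod p = 13^28 mod 1033.
13^1 ≡ 13 (mod 1033)
13^2 = (13^1)^2 ≡ 13^2 = 169 ≡ 169 (mod 1033)
13^4 = (13^2)^2 ≡ 169^2 = 28561 ≡ 670 (mod 1033)
13^8 = (13^4)^2 ≡ 670^2 = 448900 ≡ 578 (mod 1033)
13^16 = (13^8)^2 ≡ 578^2 = 334084 ≡ 425 (mod 1033)
13^28 = 13^16 · 13^8 · 13^4 ≡ 425 · 578 · 670 ≡ 709 (mod 1033).
So B = 709. Alice then computes K = B^a mod p = 709^58 mod 1033.
709^1 ≡ 709 (mod 1033)
709^2 = (709^1)^2 ≡ 709^2 = 502681 ≡ 643 (mod 1033)
709^4 = (709^2)^2 ≡ 643^2 = 413449 ≡ 249 (mod 1033)
709^8 = (709^4)^2 ≡ 249^2 = 62001 ≡ 21 (mod 1033)
709^16 = (709^8)^2 ≡ 21^2 = 441 ≡ 441 (mod 1033)
709^32 = (709^16)^2 ≡ 441^2 = 194481 ≡ 277 (mod 1033)
709^58 = 709^32 · 709^16 · 709^8 · 709^2 ≡ 277 · 441 · 21 · 643 ≡ 868 (mod 1033).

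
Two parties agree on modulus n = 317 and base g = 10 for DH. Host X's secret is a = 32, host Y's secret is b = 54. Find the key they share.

277

Host X sends A = g^a mod n = 10^32 mod 317.
10^1 ≡ 10 (mod 317)
10^2 = (10^1)^2 ≡ 10^2 = 100 ≡ 100 (mod 317)
10^4 = (10^2)^2 ≡ 100^2 = 10000 ≡ 173 (mod 317)
10^8 = (10^4)^2 ≡ 173^2 = 29929 ≡ 131 (mod 317)
10^16 = (10^8)^2 ≡ 131^2 = 17161 ≡ 43 (mod 317)
10^32 = (10^16)^2 ≡ 43^2 = 1849 ≡ 264 (mod 317)
So A = 264. Host Y then computes K = A^b mod n = 264^54 mod 317.
264^1 ≡ 264 (mod 317)
264^2 = (264^1)^2 ≡ 264^2 = 69696 ≡ 273 (mod 317)
264^4 = (264^2)^2 ≡ 273^2 = 74529 ≡ 34 (mod 317)
264^8 = (264^4)^2 ≡ 34^2 = 1156 ≡ 205 (mod 317)
264^16 = (264^8)^2 ≡ 205^2 = 42025 ≡ 181 (mod 317)
264^32 = (264^16)^2 ≡ 181^2 = 32761 ≡ 110 (mod 317)
264^54 = 264^32 · 264^16 · 264^4 · 264^2 ≡ 110 · 181 · 34 · 273 ≡ 277 (mod 317).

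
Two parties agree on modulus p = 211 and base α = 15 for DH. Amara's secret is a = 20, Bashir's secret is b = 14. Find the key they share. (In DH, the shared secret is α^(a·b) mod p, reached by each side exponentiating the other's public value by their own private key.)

Amara sends A = α^a mod p = 15^20 mod 211.
15^1 ≡ 15 (mod 211)
15^2 = (15^1)^2 ≡ 15^2 = 225 ≡ 14 (mod 211)
15^4 = (15^2)^2 ≡ 14^2 = 196 ≡ 196 (mod 211)
15^8 = (15^4)^2 ≡ 196^2 = 38416 ≡ 14 (mod 211)
15^16 = (15^8)^2 ≡ 14^2 = 196 ≡ 196 (mod 211)
15^20 = 15^16 · 15^4 ≡ 196 · 196 ≡ 14 (mod 211).
So A = 14. Bashir then computes K = A^b mod p = 14^14 mod 211.
14^1 ≡ 14 (mod 211)
14^2 = (14^1)^2 ≡ 14^2 = 196 ≡ 196 (mod 211)
14^4 = (14^2)^2 ≡ 196^2 = 38416 ≡ 14 (mod 211)
14^8 = (14^4)^2 ≡ 14^2 = 196 ≡ 196 (mod 211)
14^14 = 14^8 · 14^4 · 14^2 ≡ 196 · 14 · 196 ≡ 196 (mod 211).

196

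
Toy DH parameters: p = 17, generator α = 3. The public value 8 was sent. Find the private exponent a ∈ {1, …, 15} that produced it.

10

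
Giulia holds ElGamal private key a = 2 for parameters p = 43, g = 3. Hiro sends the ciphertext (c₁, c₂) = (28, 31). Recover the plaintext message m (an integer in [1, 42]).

16

Shared mask s = c₁^a mod p = 28^2 mod 43.
28^1 ≡ 28 (mod 43)
28^2 = (28^1)^2 ≡ 28^2 = 784 ≡ 10 (mod 43)
So s = 10; s⁻¹ ≡ 13 (mod 43).
m = c₂ · s⁻¹ mod 43 = 31 · 13 mod 43 = 16.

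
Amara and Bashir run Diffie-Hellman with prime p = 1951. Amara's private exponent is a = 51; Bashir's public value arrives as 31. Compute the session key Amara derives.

910

Shared key K = 31^51 mod 1951.
31^1 ≡ 31 (mod 1951)
31^2 = (31^1)^2 ≡ 31^2 = 961 ≡ 961 (mod 1951)
31^4 = (31^2)^2 ≡ 961^2 = 923521 ≡ 698 (mod 1951)
31^8 = (31^4)^2 ≡ 698^2 = 487204 ≡ 1405 (mod 1951)
31^16 = (31^8)^2 ≡ 1405^2 = 1974025 ≡ 1564 (mod 1951)
31^32 = (31^16)^2 ≡ 1564^2 = 2446096 ≡ 1493 (mod 1951)
31^51 = 31^32 · 31^16 · 31^2 · 31^1 ≡ 1493 · 1564 · 961 · 31 ≡ 910 (mod 1951).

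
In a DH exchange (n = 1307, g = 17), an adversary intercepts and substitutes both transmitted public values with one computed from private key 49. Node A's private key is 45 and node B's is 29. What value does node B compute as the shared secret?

Node B receives an adversary's public value M = 17^49 mod 1307 instead of the honest one.
17^1 ≡ 17 (mod 1307)
17^2 = (17^1)^2 ≡ 17^2 = 289 ≡ 289 (mod 1307)
17^4 = (17^2)^2 ≡ 289^2 = 83521 ≡ 1180 (mod 1307)
17^8 = (17^4)^2 ≡ 1180^2 = 1392400 ≡ 445 (mod 1307)
17^16 = (17^8)^2 ≡ 445^2 = 198025 ≡ 668 (mod 1307)
17^32 = (17^16)^2 ≡ 668^2 = 446224 ≡ 537 (mod 1307)
17^49 = 17^32 · 17^16 · 17^1 ≡ 537 · 668 · 17 ≡ 1017 (mod 1307).
So M = 1017. Node B computes K = M^29 mod 1307.
1017^1 ≡ 1017 (mod 1307)
1017^2 = (1017^1)^2 ≡ 1017^2 = 1034289 ≡ 452 (mod 1307)
1017^4 = (1017^2)^2 ≡ 452^2 = 204304 ≡ 412 (mod 1307)
1017^8 = (1017^4)^2 ≡ 412^2 = 169744 ≡ 1141 (mod 1307)
1017^16 = (1017^8)^2 ≡ 1141^2 = 1301881 ≡ 109 (mod 1307)
1017^29 = 1017^16 · 1017^8 · 1017^4 · 1017^1 ≡ 109 · 1141 · 412 · 1017 ≡ 323 (mod 1307).

323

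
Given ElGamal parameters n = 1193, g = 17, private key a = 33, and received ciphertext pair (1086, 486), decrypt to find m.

574

Shared mask s = c₁^a mod n = 1086^33 mod 1193.
1086^1 ≡ 1086 (mod 1193)
1086^2 = (1086^1)^2 ≡ 1086^2 = 1179396 ≡ 712 (mod 1193)
1086^4 = (1086^2)^2 ≡ 712^2 = 506944 ≡ 1112 (mod 1193)
1086^8 = (1086^4)^2 ≡ 1112^2 = 1236544 ≡ 596 (mod 1193)
1086^16 = (1086^8)^2 ≡ 596^2 = 355216 ≡ 895 (mod 1193)
1086^32 = (1086^16)^2 ≡ 895^2 = 801025 ≡ 522 (mod 1193)
1086^33 = 1086^32 · 1086^1 ≡ 522 · 1086 ≡ 217 (mod 1193).
So s = 217; s⁻¹ ≡ 11 (mod 1193).
m = c₂ · s⁻¹ mod 1193 = 486 · 11 mod 1193 = 574.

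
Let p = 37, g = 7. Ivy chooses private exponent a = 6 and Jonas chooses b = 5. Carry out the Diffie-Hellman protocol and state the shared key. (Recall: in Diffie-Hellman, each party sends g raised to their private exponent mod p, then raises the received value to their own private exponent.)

Ivy sends A = g^a mod p = 7^6 mod 37.
7^1 ≡ 7 (mod 37)
7^2 = (7^1)^2 ≡ 7^2 = 49 ≡ 12 (mod 37)
7^4 = (7^2)^2 ≡ 12^2 = 144 ≡ 33 (mod 37)
7^6 = 7^4 · 7^2 ≡ 33 · 12 ≡ 26 (mod 37).
So A = 26. Jonas then computes K = A^b mod p = 26^5 mod 37.
26^1 ≡ 26 (mod 37)
26^2 = (26^1)^2 ≡ 26^2 = 676 ≡ 10 (mod 37)
26^4 = (26^2)^2 ≡ 10^2 = 100 ≡ 26 (mod 37)
26^5 = 26^4 · 26^1 ≡ 26 · 26 ≡ 10 (mod 37).

10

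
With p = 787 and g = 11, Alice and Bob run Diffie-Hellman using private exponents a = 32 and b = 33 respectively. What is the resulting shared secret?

Bob sends B = g^b mod p = 11^33 mod 787.
11^1 ≡ 11 (mod 787)
11^2 = (11^1)^2 ≡ 11^2 = 121 ≡ 121 (mod 787)
11^4 = (11^2)^2 ≡ 121^2 = 14641 ≡ 475 (mod 787)
11^8 = (11^4)^2 ≡ 475^2 = 225625 ≡ 543 (mod 787)
11^16 = (11^8)^2 ≡ 543^2 = 294849 ≡ 511 (mod 787)
11^32 = (11^16)^2 ≡ 511^2 = 261121 ≡ 624 (mod 787)
11^33 = 11^32 · 11^1 ≡ 624 · 11 ≡ 568 (mod 787).
So B = 568. Alice then computes K = B^a mod p = 568^32 mod 787.
568^1 ≡ 568 (mod 787)
568^2 = (568^1)^2 ≡ 568^2 = 322624 ≡ 741 (mod 787)
568^4 = (568^2)^2 ≡ 741^2 = 549081 ≡ 542 (mod 787)
568^8 = (568^4)^2 ≡ 542^2 = 293764 ≡ 213 (mod 787)
568^16 = (568^8)^2 ≡ 213^2 = 45369 ≡ 510 (mod 787)
568^32 = (568^16)^2 ≡ 510^2 = 260100 ≡ 390 (mod 787)

390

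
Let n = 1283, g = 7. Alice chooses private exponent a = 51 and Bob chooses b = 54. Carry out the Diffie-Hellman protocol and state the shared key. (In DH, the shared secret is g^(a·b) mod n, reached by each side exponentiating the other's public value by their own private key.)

1209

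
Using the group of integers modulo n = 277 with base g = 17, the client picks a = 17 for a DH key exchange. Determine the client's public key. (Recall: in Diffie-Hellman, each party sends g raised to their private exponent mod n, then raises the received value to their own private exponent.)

Public value = 17^17 (mod 277).
17^1 ≡ 17 (mod 277)
17^2 = (17^1)^2 ≡ 17^2 = 289 ≡ 12 (mod 277)
17^4 = (17^2)^2 ≡ 12^2 = 144 ≡ 144 (mod 277)
17^8 = (17^4)^2 ≡ 144^2 = 20736 ≡ 238 (mod 277)
17^16 = (17^8)^2 ≡ 238^2 = 56644 ≡ 136 (mod 277)
17^17 = 17^16 · 17^1 ≡ 136 · 17 ≡ 96 (mod 277).

96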